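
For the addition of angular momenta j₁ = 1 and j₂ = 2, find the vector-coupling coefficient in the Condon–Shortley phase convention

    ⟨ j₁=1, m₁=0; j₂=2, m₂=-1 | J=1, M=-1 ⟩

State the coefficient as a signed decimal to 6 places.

j₁+j₂−J=2  J+j₁−j₂=0  J−j₁+j₂=2  j₁+j₂+J+1=5
(j₁±m₁, j₂±m₂, J±M) = (1,1,1,3,0,2)
P² = 6/5
sum k=1..1:
  [1] −1/2 = -1/2
S = -1/2
C² = P²·S² = 3/10 ; C = -0.547723

-0.547723  (= −√(3/10))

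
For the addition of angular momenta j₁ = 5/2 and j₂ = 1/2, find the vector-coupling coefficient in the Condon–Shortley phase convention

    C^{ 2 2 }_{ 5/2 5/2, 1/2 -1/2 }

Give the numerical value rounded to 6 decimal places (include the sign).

triangle: 1!·4!·0!/6! = 24/720
(j±m)!: 5!·0!·0!·1!·4!·0! = 2880
prefactor² = (2J+1)·Δ·N² = 480
  k=0: +1/(0!·1!·0!·0!·4!·0!) = 1/24
Σ = 1/24  ⇒  CG² = 480·1/24² = 5/6
CG = +√(5/6) = +0.912871

+0.912871  (= +√(5/6))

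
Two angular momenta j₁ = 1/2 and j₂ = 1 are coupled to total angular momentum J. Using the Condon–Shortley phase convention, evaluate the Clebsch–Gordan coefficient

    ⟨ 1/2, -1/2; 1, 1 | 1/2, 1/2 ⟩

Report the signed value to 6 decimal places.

√[2·1!0!1!/3! · 0!1!2!0!1!0!] = √(2/3)
  +(−1)^1/∏(1,0,0,1,0,0)! = -1  (running -1)
⟨..|..⟩ = √(2/3)·(-1) = -0.816497

-0.816497  (= −√(2/3))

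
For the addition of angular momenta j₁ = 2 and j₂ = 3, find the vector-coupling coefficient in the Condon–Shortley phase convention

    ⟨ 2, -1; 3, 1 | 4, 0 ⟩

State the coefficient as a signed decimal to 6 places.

√[9·1!3!5!/10! · 1!3!4!2!4!4!] = √(10368/35)
  +(−1)^0/∏(0,1,3,4,0,1)! = 1/144  (running 1/144)
  +(−1)^1/∏(1,0,2,3,1,2)! = -1/24  (running -5/144)
⟨..|..⟩ = √(10368/35)·(-5/144) = -0.597614

−√(5/14) = -0.597614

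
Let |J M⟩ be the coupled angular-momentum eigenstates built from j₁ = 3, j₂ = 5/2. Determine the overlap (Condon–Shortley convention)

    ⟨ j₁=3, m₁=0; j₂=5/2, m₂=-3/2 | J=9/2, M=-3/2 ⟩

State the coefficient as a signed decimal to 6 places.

+√(45/154) ≈ +0.540562

j₁+j₂−J=1  J+j₁−j₂=5  J−j₁+j₂=4  j₁+j₂+J+1=11
(j₁±m₁, j₂±m₂, J±M) = (3,3,1,4,3,6)
P² = 207360/77
sum k=0..1:
  [0] +1/72 = 1/72
  [1] −1/288 = -1/288
S = 1/96
C² = P²·S² = 45/154 ; C = +0.540562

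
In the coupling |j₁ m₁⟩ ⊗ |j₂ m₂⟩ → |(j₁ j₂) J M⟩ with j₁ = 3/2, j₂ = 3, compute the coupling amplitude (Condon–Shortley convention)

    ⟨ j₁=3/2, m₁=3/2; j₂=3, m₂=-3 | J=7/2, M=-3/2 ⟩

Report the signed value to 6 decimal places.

+√(2/21) = +0.308607

j₁+j₂−J=1  J+j₁−j₂=2  J−j₁+j₂=5  j₁+j₂+J+1=9
(j₁±m₁, j₂±m₂, J±M) = (3,0,0,6,2,5)
P² = 38400/7
sum k=0..0:
  [0] +1/240 = 1/240
S = 1/240
C² = P²·S² = 2/21 ; C = +0.308607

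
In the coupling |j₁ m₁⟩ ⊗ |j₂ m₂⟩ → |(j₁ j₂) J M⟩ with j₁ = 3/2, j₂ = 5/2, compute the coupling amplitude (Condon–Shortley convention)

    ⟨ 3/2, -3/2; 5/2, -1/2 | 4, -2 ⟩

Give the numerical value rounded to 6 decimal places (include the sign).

triangle: 0!·3!·5!/9! = 720/362880
(j±m)!: 0!·3!·2!·3!·2!·6! = 103680
prefactor² = (2J+1)·Δ·N² = 12960/7
  k=0: +1/(0!·0!·3!·2!·0!·3!) = 1/72
Σ = 1/72  ⇒  CG² = 12960/7·1/72² = 5/14
CG = +√(5/14) = +0.597614

+0.597614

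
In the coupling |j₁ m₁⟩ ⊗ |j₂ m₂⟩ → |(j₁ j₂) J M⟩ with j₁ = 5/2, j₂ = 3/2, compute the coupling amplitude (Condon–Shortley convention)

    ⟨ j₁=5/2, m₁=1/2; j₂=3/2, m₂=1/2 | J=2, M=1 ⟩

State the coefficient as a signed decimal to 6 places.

−√(25/84) = -0.545545

triangle: 2!×3!×1!/7! = 12/5040
(j±m)!: 3!×2!×2!×1!×3!×1! = 144
prefactor² = (2J+1)×Δ×N² = 12/7
  k=1: −1/(1!×1!×1!×1!×2!×0!) = -1/2
  k=2: +1/(2!×0!×0!×0!×3!×1!) = 1/12
Σ = -5/12  ⇒  CG² = 12/7×(-5/12)² = 25/84
CG = −√(25/84) = -0.545545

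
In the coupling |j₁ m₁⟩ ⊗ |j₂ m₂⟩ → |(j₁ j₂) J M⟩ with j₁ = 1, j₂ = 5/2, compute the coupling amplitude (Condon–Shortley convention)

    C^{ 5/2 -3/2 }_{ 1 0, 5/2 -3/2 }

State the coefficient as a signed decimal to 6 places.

+0.507093

j₁+j₂−J=1  J+j₁−j₂=1  J−j₁+j₂=4  j₁+j₂+J+1=7
(j₁±m₁, j₂±m₂, J±M) = (1,1,1,4,1,4)
P² = 576/35
sum k=0..1:
  [0] +1/6 = 1/6
  [1] −1/24 = -1/24
S = 1/8
C² = P²·S² = 9/35 ; C = +0.507093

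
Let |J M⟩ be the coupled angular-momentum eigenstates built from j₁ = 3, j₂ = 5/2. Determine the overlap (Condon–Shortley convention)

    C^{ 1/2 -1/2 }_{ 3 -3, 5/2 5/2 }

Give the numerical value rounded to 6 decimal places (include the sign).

triangle: 5!×1!×0!/7! = 120/5040
(j±m)!: 0!×6!×5!×0!×0!×1! = 86400
prefactor² = (2J+1)×Δ×N² = 28800/7
  k=5: −1/(5!×0!×1!×0!×0!×0!) = -1/120
Σ = -1/120  ⇒  CG² = 28800/7×(-1/120)² = 2/7
CG = −√(2/7) = -0.534522

-0.534522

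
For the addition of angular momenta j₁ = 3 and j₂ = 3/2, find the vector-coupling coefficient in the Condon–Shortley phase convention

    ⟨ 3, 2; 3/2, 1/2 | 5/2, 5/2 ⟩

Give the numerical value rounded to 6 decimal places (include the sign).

-0.597614  (= −√(5/14))

j₁+j₂−J=2  J+j₁−j₂=4  J−j₁+j₂=1  j₁+j₂+J+1=8
(j₁±m₁, j₂±m₂, J±M) = (5,1,2,1,5,0)
P² = 1440/7
sum k=1..1:
  [1] −1/24 = -1/24
S = -1/24
C² = P²·S² = 5/14 ; C = -0.597614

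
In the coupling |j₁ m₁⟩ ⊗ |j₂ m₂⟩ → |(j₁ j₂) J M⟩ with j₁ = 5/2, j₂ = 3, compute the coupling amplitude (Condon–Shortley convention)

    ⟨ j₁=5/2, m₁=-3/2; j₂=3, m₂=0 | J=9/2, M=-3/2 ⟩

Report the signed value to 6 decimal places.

-0.540562  (= −√(45/154))

j₁+j₂−J=1  J+j₁−j₂=4  J−j₁+j₂=5  j₁+j₂+J+1=11
(j₁±m₁, j₂±m₂, J±M) = (1,4,3,3,3,6)
P² = 207360/77
sum k=0..1:
  [0] +1/288 = 1/288
  [1] −1/72 = -1/72
S = -1/96
C² = P²·S² = 45/154 ; C = -0.540562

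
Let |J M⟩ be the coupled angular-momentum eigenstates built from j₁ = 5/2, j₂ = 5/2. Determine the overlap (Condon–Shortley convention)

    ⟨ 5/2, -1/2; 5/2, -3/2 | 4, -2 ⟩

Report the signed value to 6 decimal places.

+0.422577

j₁+j₂−J=1  J+j₁−j₂=4  J−j₁+j₂=4  j₁+j₂+J+1=10
(j₁±m₁, j₂±m₂, J±M) = (2,3,1,4,2,6)
P² = 20736/35
sum k=0..1:
  [0] +1/36 = 1/36
  [1] −1/96 = -1/96
S = 5/288
C² = P²·S² = 5/28 ; C = +0.422577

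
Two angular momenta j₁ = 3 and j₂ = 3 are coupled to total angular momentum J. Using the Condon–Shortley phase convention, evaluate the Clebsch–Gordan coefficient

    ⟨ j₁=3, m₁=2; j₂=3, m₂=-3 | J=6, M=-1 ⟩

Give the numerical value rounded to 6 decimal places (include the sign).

+√(1/132) = +0.087039

j₁+j₂−J=0  J+j₁−j₂=6  J−j₁+j₂=6  j₁+j₂+J+1=13
(j₁±m₁, j₂±m₂, J±M) = (5,1,0,6,5,7)
P² = 622080000/11
sum k=0..0:
  [0] +1/86400 = 1/86400
S = 1/86400
C² = P²·S² = 1/132 ; C = +0.087039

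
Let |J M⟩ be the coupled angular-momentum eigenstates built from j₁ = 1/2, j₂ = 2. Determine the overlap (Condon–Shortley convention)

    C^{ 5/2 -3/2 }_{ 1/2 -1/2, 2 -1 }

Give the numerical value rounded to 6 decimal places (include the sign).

+0.894427

j₁+j₂−J=0  J+j₁−j₂=1  J−j₁+j₂=4  j₁+j₂+J+1=6
(j₁±m₁, j₂±m₂, J±M) = (0,1,1,3,1,4)
P² = 144/5
sum k=0..0:
  [0] +1/6 = 1/6
S = 1/6
C² = P²·S² = 4/5 ; C = +0.894427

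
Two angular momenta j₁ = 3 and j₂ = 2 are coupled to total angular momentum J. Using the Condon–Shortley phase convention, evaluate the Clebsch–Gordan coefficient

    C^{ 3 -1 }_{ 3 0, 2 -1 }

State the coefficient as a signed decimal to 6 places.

j₁+j₂−J=2  J+j₁−j₂=4  J−j₁+j₂=2  j₁+j₂+J+1=9
(j₁±m₁, j₂±m₂, J±M) = (3,3,1,3,2,4)
P² = 96/5
sum k=0..1:
  [0] +1/12 = 1/12
  [1] −1/8 = -1/8
S = -1/24
C² = P²·S² = 1/30 ; C = -0.182574

−√(1/30) ≈ -0.182574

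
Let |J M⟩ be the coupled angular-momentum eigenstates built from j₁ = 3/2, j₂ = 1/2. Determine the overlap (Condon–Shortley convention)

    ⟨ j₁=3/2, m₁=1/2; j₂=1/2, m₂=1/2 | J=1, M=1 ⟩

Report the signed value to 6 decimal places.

j₁+j₂−J=1  J+j₁−j₂=2  J−j₁+j₂=0  j₁+j₂+J+1=4
(j₁±m₁, j₂±m₂, J±M) = (2,1,1,0,2,0)
P² = 1
sum k=1..1:
  [1] −1/2 = -1/2
S = -1/2
C² = P²·S² = 1/4 ; C = -0.500000

-0.500000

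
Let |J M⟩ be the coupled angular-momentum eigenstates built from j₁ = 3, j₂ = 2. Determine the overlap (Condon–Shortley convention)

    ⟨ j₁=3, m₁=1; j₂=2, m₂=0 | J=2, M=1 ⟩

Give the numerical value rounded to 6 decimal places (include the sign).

j₁+j₂−J=3  J+j₁−j₂=3  J−j₁+j₂=1  j₁+j₂+J+1=8
(j₁±m₁, j₂±m₂, J±M) = (4,2,2,2,3,1)
P² = 36/7
sum k=1..2:
  [1] −1/4 = -1/4
  [2] +1/12 = 1/12
S = -1/6
C² = P²·S² = 1/7 ; C = -0.377964

−√(1/7) = -0.377964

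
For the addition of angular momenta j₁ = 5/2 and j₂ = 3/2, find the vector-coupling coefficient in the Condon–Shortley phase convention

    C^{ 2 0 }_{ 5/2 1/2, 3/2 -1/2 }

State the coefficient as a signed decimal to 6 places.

triangle: 2!×3!×1!/7! = 12/5040
(j±m)!: 3!×2!×1!×2!×2!×2! = 96
prefactor² = (2J+1)×Δ×N² = 8/7
  k=0: +1/(0!×2!×2!×1!×1!×0!) = 1/4
  k=1: −1/(1!×1!×1!×0!×2!×1!) = -1/2
Σ = -1/4  ⇒  CG² = 8/7×(-1/4)² = 1/14
CG = −√(1/14) = -0.267261

−√(1/14) = -0.267261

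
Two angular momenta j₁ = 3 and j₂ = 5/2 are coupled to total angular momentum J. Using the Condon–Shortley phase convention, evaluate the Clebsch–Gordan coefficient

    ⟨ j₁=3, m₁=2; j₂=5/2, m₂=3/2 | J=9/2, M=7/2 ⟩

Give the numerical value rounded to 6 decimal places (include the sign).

√[10·1!5!4!/11! · 5!1!4!1!8!1!] = √(921600/11)
  +(−1)^0/∏(0,1,1,4,4,0)! = 1/576  (running 1/576)
  +(−1)^1/∏(1,0,0,3,5,1)! = -1/720  (running 1/2880)
⟨..|..⟩ = √(921600/11)·(1/2880) = +0.100504

+0.100504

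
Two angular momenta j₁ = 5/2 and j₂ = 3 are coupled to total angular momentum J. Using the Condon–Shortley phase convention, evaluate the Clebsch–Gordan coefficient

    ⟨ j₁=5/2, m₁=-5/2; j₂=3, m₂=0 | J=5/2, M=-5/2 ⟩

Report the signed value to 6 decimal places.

triangle: 3!*2!*3!/9! = 72/362880
(j±m)!: 0!*5!*3!*3!*0!*5! = 518400
prefactor² = (2J+1)*Δ*N² = 4320/7
  k=3: −1/(3!*0!*2!*0!*0!*3!) = -1/72
Σ = -1/72  ⇒  CG² = 4320/7*(-1/72)² = 5/42
CG = −√(5/42) = -0.345033

-0.345033  (= −√(5/42))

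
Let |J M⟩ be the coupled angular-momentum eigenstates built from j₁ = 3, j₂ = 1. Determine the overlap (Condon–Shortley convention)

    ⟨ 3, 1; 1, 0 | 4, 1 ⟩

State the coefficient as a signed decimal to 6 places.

+√(15/28) = +0.731925

√[9·0!6!2!/9! · 4!2!1!1!5!3!] = √(8640/7)
  +(−1)^0/∏(0,0,2,1,4,1)! = 1/48  (running 1/48)
⟨..|..⟩ = √(8640/7)·(1/48) = +0.731925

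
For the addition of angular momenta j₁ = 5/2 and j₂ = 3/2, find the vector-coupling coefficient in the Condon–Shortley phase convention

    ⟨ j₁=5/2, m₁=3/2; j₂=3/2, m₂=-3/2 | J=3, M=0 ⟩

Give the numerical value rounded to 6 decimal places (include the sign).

√[7·1!4!2!/8! · 4!1!0!3!3!3!] = √(216/5)
  +(−1)^0/∏(0,1,1,0,3,2)! = 1/12  (running 1/12)
⟨..|..⟩ = √(216/5)·(1/12) = +0.547723

+0.547723  (= +√(3/10))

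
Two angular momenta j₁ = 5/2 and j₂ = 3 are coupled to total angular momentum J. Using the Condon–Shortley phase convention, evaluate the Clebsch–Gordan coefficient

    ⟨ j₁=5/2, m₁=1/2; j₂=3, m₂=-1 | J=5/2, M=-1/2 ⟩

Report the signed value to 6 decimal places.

−√(8/35) ≈ -0.478091

√[6·3!2!3!/9! · 3!2!2!4!2!3!] = √(288/35)
  +(−1)^0/∏(0,3,2,2,0,1)! = 1/24  (running 1/24)
  +(−1)^1/∏(1,2,1,1,1,2)! = -1/4  (running -5/24)
  +(−1)^2/∏(2,1,0,0,2,3)! = 1/24  (running -1/6)
⟨..|..⟩ = √(288/35)·(-1/6) = -0.478091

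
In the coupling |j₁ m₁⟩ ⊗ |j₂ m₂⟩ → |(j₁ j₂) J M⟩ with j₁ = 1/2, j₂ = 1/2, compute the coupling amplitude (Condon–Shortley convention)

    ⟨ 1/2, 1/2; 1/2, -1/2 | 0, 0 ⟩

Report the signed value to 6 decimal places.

triangle: 1!×0!×0!/2! = 1/2
(j±m)!: 1!×0!×0!×1!×0!×0! = 1
prefactor² = (2J+1)×Δ×N² = 1/2
  k=0: +1/(0!×1!×0!×0!×0!×0!) = 1
Σ = 1  ⇒  CG² = 1/2×1² = 1/2
CG = +√(1/2) = +0.707107

+√(1/2) = +0.707107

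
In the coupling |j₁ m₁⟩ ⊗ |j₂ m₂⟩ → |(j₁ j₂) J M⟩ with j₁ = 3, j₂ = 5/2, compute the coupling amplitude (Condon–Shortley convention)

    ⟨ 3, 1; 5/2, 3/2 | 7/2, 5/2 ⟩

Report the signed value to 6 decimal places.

-0.398410

√[8·2!4!3!/10! · 4!2!4!1!6!1!] = √(18432/35)
  +(−1)^1/∏(1,1,1,3,3,0)! = -1/36  (running -1/36)
  +(−1)^2/∏(2,0,0,2,4,1)! = 1/96  (running -5/288)
⟨..|..⟩ = √(18432/35)·(-5/288) = -0.398410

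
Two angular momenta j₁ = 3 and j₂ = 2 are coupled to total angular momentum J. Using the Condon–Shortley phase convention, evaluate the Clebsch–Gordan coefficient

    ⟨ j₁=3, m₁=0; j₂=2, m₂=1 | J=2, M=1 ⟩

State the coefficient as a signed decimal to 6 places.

triangle: 3!·3!·1!/8! = 36/40320
(j±m)!: 3!·3!·3!·1!·3!·1! = 1296
prefactor² = (2J+1)·Δ·N² = 81/14
  k=2: +1/(2!·1!·1!·1!·2!·0!) = 1/4
  k=3: −1/(3!·0!·0!·0!·3!·1!) = -1/36
Σ = 2/9  ⇒  CG² = 81/14·2/9² = 2/7
CG = +√(2/7) = +0.534522

+0.534522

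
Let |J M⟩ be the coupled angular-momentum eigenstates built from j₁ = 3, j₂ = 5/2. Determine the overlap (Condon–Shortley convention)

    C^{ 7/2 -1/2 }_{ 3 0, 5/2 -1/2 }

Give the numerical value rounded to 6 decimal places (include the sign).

j₁+j₂−J=2  J+j₁−j₂=4  J−j₁+j₂=3  j₁+j₂+J+1=10
(j₁±m₁, j₂±m₂, J±M) = (3,3,2,3,3,4)
P² = 6912/175
sum k=0..2:
  [0] +1/24 = 1/24
  [1] −1/8 = -1/8
  [2] +1/72 = 1/72
S = -5/72
C² = P²·S² = 4/21 ; C = -0.436436

−√(4/21) = -0.436436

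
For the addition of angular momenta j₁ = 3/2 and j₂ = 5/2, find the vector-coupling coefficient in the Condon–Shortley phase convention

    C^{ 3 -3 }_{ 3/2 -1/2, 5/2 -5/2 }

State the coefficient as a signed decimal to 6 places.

triangle: 1!×2!×4!/8! = 48/40320
(j±m)!: 1!×2!×0!×5!×0!×6! = 172800
prefactor² = (2J+1)×Δ×N² = 1440
  k=0: +1/(0!×1!×2!×0!×0!×4!) = 1/48
Σ = 1/48  ⇒  CG² = 1440×1/48² = 5/8
CG = +√(5/8) = +0.790569

+√(5/8) ≈ +0.790569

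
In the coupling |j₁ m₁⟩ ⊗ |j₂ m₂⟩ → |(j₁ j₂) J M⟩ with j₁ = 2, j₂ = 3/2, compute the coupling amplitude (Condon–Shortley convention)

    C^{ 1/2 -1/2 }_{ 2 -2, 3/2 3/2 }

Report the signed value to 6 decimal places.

j₁+j₂−J=3  J+j₁−j₂=1  J−j₁+j₂=0  j₁+j₂+J+1=5
(j₁±m₁, j₂±m₂, J±M) = (0,4,3,0,0,1)
P² = 72/5
sum k=3..3:
  [3] −1/6 = -1/6
S = -1/6
C² = P²·S² = 2/5 ; C = -0.632456

−√(2/5) ≈ -0.632456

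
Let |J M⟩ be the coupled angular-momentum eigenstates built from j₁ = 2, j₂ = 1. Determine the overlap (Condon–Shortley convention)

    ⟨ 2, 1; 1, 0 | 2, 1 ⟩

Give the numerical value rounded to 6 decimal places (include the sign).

j₁+j₂−J=1  J+j₁−j₂=3  J−j₁+j₂=1  j₁+j₂+J+1=6
(j₁±m₁, j₂±m₂, J±M) = (3,1,1,1,3,1)
P² = 3/2
sum k=0..1:
  [0] +1/2 = 1/2
  [1] −1/6 = -1/6
S = 1/3
C² = P²·S² = 1/6 ; C = +0.408248

+√(1/6) = +0.408248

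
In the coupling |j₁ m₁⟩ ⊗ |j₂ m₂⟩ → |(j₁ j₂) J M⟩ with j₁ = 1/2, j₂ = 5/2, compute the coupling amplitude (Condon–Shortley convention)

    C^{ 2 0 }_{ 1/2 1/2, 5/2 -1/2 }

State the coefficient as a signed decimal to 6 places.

√[5·1!0!4!/6! · 1!0!2!3!2!2!] = √(8)
  +(−1)^0/∏(0,1,0,2,0,2)! = 1/4  (running 1/4)
⟨..|..⟩ = √(8)·(1/4) = +0.707107

+0.707107  (= +√(1/2))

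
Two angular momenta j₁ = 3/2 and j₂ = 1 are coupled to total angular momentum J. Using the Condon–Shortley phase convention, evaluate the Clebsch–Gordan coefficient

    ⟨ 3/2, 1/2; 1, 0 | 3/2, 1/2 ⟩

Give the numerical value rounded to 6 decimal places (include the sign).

triangle: 1!·2!·1!/5! = 2/120
(j±m)!: 2!·1!·1!·1!·2!·1! = 4
prefactor² = (2J+1)·Δ·N² = 4/15
  k=0: +1/(0!·1!·1!·1!·1!·0!) = 1
  k=1: −1/(1!·0!·0!·0!·2!·1!) = -1/2
Σ = 1/2  ⇒  CG² = 4/15·1/2² = 1/15
CG = +√(1/15) = +0.258199

+0.258199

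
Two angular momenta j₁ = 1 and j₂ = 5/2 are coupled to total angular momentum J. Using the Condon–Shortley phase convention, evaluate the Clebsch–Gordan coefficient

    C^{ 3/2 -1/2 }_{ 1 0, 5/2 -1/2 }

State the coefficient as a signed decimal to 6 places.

-0.632456  (= −√(2/5))

triangle: 2!×0!×3!/6! = 12/720
(j±m)!: 1!×1!×2!×3!×1!×2! = 24
prefactor² = (2J+1)×Δ×N² = 8/5
  k=1: −1/(1!×1!×0!×1!×0!×2!) = -1/2
Σ = -1/2  ⇒  CG² = 8/5×(-1/2)² = 2/5
CG = −√(2/5) = -0.632456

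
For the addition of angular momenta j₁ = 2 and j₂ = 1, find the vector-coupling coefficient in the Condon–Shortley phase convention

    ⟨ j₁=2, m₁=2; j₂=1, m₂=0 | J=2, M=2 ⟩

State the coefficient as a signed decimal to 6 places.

triangle: 1!·3!·1!/6! = 6/720
(j±m)!: 4!·0!·1!·1!·4!·0! = 576
prefactor² = (2J+1)·Δ·N² = 24
  k=0: +1/(0!·1!·0!·1!·3!·0!) = 1/6
Σ = 1/6  ⇒  CG² = 24·1/6² = 2/3
CG = +√(2/3) = +0.816497

+0.816497  (= +√(2/3))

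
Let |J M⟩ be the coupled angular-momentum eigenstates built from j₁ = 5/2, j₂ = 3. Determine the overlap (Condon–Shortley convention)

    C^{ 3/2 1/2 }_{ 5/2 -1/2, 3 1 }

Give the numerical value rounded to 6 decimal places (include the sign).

j₁+j₂−J=4  J+j₁−j₂=1  J−j₁+j₂=2  j₁+j₂+J+1=8
(j₁±m₁, j₂±m₂, J±M) = (2,3,4,2,2,1)
P² = 192/35
sum k=2..3:
  [2] +1/8 = 1/8
  [3] −1/6 = -1/6
S = -1/24
C² = P²·S² = 1/105 ; C = -0.097590

−√(1/105) ≈ -0.097590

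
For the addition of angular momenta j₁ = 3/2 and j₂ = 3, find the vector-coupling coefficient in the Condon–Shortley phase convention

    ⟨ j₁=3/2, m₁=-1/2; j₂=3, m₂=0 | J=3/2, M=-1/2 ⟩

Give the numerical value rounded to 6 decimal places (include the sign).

triangle: 3!*0!*3!/7! = 36/5040
(j±m)!: 1!*2!*3!*3!*1!*2! = 144
prefactor² = (2J+1)*Δ*N² = 144/35
  k=2: +1/(2!*1!*0!*1!*0!*2!) = 1/4
Σ = 1/4  ⇒  CG² = 144/35*1/4² = 9/35
CG = +√(9/35) = +0.507093

+√(9/35) = +0.507093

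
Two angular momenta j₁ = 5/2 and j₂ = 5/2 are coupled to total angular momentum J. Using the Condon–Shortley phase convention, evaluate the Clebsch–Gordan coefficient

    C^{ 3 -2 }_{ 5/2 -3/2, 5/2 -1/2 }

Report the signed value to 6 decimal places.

−√(1/12) ≈ -0.288675

triangle: 2!*3!*3!/9! = 72/362880
(j±m)!: 1!*4!*2!*3!*1!*5! = 34560
prefactor² = (2J+1)*Δ*N² = 48
  k=1: −1/(1!*1!*3!*1!*0!*2!) = -1/12
  k=2: +1/(2!*0!*2!*0!*1!*3!) = 1/24
Σ = -1/24  ⇒  CG² = 48*(-1/24)² = 1/12
CG = −√(1/12) = -0.288675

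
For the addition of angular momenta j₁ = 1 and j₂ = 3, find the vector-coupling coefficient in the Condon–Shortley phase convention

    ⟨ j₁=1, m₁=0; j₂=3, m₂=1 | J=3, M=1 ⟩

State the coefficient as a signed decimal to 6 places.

−√(1/12) ≈ -0.288675

j₁+j₂−J=1  J+j₁−j₂=1  J−j₁+j₂=5  j₁+j₂+J+1=8
(j₁±m₁, j₂±m₂, J±M) = (1,1,4,2,4,2)
P² = 48
sum k=0..1:
  [0] +1/24 = 1/24
  [1] −1/12 = -1/12
S = -1/24
C² = P²·S² = 1/12 ; C = -0.288675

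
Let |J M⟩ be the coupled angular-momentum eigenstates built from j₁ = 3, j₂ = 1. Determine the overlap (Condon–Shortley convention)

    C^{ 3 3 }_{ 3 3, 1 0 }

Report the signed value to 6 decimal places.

j₁+j₂−J=1  J+j₁−j₂=5  J−j₁+j₂=1  j₁+j₂+J+1=8
(j₁±m₁, j₂±m₂, J±M) = (6,0,1,1,6,0)
P² = 10800
sum k=0..0:
  [0] +1/120 = 1/120
S = 1/120
C² = P²·S² = 3/4 ; C = +0.866025

+√(3/4) = +0.866025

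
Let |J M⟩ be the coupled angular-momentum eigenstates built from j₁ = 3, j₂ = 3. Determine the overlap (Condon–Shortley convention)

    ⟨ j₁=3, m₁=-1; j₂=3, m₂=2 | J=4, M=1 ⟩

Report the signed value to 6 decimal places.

j₁+j₂−J=2  J+j₁−j₂=4  J−j₁+j₂=4  j₁+j₂+J+1=11
(j₁±m₁, j₂±m₂, J±M) = (2,4,5,1,5,3)
P² = 82944/77
sum k=1..2:
  [1] −1/144 = -1/144
  [2] +1/48 = 1/48
S = 1/72
C² = P²·S² = 16/77 ; C = +0.455842

+0.455842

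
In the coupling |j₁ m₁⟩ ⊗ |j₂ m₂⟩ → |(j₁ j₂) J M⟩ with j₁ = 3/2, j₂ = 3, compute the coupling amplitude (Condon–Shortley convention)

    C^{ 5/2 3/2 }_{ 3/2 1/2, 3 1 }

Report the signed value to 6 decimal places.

−√(7/20) ≈ -0.591608

j₁+j₂−J=2  J+j₁−j₂=1  J−j₁+j₂=4  j₁+j₂+J+1=8
(j₁±m₁, j₂±m₂, J±M) = (2,1,4,2,4,1)
P² = 576/35
sum k=0..1:
  [0] +1/48 = 1/48
  [1] −1/6 = -1/6
S = -7/48
C² = P²·S² = 7/20 ; C = -0.591608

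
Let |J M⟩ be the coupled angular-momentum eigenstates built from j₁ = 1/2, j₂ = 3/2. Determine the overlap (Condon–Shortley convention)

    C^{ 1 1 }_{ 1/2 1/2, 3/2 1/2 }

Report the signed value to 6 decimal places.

+√(1/4) ≈ +0.500000

j₁+j₂−J=1  J+j₁−j₂=0  J−j₁+j₂=2  j₁+j₂+J+1=4
(j₁±m₁, j₂±m₂, J±M) = (1,0,2,1,2,0)
P² = 1
sum k=0..0:
  [0] +1/2 = 1/2
S = 1/2
C² = P²·S² = 1/4 ; C = +0.500000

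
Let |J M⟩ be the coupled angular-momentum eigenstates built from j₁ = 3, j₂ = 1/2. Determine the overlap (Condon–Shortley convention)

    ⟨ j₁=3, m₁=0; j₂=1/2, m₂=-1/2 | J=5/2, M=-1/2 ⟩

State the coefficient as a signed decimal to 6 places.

j₁+j₂−J=1  J+j₁−j₂=5  J−j₁+j₂=0  j₁+j₂+J+1=7
(j₁±m₁, j₂±m₂, J±M) = (3,3,0,1,2,3)
P² = 432/7
sum k=0..0:
  [0] +1/12 = 1/12
S = 1/12
C² = P²·S² = 3/7 ; C = +0.654654

+0.654654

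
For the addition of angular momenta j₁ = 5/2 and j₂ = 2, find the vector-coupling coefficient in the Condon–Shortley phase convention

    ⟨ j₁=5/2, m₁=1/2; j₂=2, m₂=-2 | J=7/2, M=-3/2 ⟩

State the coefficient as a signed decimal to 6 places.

triangle: 1!×4!×3!/9! = 144/362880
(j±m)!: 3!×2!×0!×4!×2!×5! = 69120
prefactor² = (2J+1)×Δ×N² = 1536/7
  k=0: +1/(0!×1!×2!×0!×2!×3!) = 1/24
Σ = 1/24  ⇒  CG² = 1536/7×1/24² = 8/21
CG = +√(8/21) = +0.617213

+√(8/21) ≈ +0.617213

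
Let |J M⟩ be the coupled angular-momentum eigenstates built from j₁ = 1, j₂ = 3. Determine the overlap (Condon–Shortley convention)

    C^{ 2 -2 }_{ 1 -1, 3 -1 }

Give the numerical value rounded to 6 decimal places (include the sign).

+√(1/21) ≈ +0.218218

j₁+j₂−J=2  J+j₁−j₂=0  J−j₁+j₂=4  j₁+j₂+J+1=7
(j₁±m₁, j₂±m₂, J±M) = (0,2,2,4,0,4)
P² = 768/7
sum k=2..2:
  [2] +1/48 = 1/48
S = 1/48
C² = P²·S² = 1/21 ; C = +0.218218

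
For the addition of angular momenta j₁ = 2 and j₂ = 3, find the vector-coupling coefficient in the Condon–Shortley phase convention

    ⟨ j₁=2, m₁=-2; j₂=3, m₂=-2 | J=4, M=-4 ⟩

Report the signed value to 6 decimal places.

triangle: 1!·3!·5!/10! = 720/3628800
(j±m)!: 0!·4!·1!·5!·0!·8! = 116121600
prefactor² = (2J+1)·Δ·N² = 207360
  k=1: −1/(1!·0!·3!·0!·0!·5!) = -1/720
Σ = -1/720  ⇒  CG² = 207360·(-1/720)² = 2/5
CG = −√(2/5) = -0.632456

-0.632456  (= −√(2/5))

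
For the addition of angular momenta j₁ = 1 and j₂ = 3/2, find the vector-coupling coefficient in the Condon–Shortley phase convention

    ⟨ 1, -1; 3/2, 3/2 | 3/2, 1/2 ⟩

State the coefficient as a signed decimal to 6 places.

√[4·1!1!2!/5! · 0!2!3!0!2!1!] = √(8/5)
  +(−1)^1/∏(1,0,1,2,0,0)! = -1/2  (running -1/2)
⟨..|..⟩ = √(8/5)·(-1/2) = -0.632456

−√(2/5) = -0.632456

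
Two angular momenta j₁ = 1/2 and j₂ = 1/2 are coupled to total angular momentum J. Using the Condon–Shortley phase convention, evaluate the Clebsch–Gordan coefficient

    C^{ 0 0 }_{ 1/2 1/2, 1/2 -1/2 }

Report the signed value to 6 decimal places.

+√(1/2) ≈ +0.707107

√[1·1!0!0!/2! · 1!0!0!1!0!0!] = √(1/2)
  +(−1)^0/∏(0,1,0,0,0,0)! = 1  (running 1)
⟨..|..⟩ = √(1/2)·(1) = +0.707107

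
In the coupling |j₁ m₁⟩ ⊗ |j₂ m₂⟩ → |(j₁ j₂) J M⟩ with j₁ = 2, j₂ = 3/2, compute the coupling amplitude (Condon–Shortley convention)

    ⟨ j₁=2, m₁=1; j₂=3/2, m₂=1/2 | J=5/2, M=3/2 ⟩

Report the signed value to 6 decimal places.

triangle: 1!×3!×2!/7! = 12/5040
(j±m)!: 3!×1!×2!×1!×4!×1! = 288
prefactor² = (2J+1)×Δ×N² = 144/35
  k=0: +1/(0!×1!×1!×2!×2!×0!) = 1/4
  k=1: −1/(1!×0!×0!×1!×3!×1!) = -1/6
Σ = 1/12  ⇒  CG² = 144/35×1/12² = 1/35
CG = +√(1/35) = +0.169031

+√(1/35) ≈ +0.169031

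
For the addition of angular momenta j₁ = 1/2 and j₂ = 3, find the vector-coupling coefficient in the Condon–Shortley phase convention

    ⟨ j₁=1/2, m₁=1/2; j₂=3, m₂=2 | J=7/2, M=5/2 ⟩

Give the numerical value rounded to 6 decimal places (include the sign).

√[8·0!1!6!/8! · 1!0!5!1!6!1!] = √(86400/7)
  +(−1)^0/∏(0,0,0,5,1,1)! = 1/120  (running 1/120)
⟨..|..⟩ = √(86400/7)·(1/120) = +0.925820

+√(6/7) = +0.925820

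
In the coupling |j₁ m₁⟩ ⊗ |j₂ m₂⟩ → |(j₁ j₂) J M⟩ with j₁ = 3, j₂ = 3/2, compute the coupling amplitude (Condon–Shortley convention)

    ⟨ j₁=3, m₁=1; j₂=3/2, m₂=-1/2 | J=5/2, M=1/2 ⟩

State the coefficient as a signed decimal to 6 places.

j₁+j₂−J=2  J+j₁−j₂=4  J−j₁+j₂=1  j₁+j₂+J+1=8
(j₁±m₁, j₂±m₂, J±M) = (4,2,1,2,3,2)
P² = 288/35
sum k=0..1:
  [0] +1/8 = 1/8
  [1] −1/6 = -1/6
S = -1/24
C² = P²·S² = 1/70 ; C = -0.119523

−√(1/70) ≈ -0.119523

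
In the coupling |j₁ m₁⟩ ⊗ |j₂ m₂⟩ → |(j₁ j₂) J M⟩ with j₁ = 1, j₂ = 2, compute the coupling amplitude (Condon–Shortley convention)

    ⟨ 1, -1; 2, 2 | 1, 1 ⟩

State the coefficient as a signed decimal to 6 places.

+√(3/5) ≈ +0.774597

j₁+j₂−J=2  J+j₁−j₂=0  J−j₁+j₂=2  j₁+j₂+J+1=5
(j₁±m₁, j₂±m₂, J±M) = (0,2,4,0,2,0)
P² = 48/5
sum k=2..2:
  [2] +1/4 = 1/4
S = 1/4
C² = P²·S² = 3/5 ; C = +0.774597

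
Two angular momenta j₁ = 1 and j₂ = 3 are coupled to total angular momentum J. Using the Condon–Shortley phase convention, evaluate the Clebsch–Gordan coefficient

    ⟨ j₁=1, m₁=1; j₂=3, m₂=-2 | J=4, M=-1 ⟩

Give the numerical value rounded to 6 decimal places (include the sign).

+√(3/28) ≈ +0.327327

j₁+j₂−J=0  J+j₁−j₂=2  J−j₁+j₂=6  j₁+j₂+J+1=9
(j₁±m₁, j₂±m₂, J±M) = (2,0,1,5,3,5)
P² = 43200/7
sum k=0..0:
  [0] +1/240 = 1/240
S = 1/240
C² = P²·S² = 3/28 ; C = +0.327327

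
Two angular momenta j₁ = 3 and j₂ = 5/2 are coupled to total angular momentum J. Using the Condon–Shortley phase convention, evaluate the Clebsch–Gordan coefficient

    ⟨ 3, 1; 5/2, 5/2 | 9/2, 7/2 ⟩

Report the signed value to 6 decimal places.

triangle: 1!·5!·4!/11! = 2880/39916800
(j±m)!: 4!·2!·5!·0!·8!·1! = 232243200
prefactor² = (2J+1)·Δ·N² = 1843200/11
  k=1: −1/(1!·0!·1!·4!·4!·0!) = -1/576
Σ = -1/576  ⇒  CG² = 1843200/11·(-1/576)² = 50/99
CG = −√(50/99) = -0.710669

−√(50/99) = -0.710669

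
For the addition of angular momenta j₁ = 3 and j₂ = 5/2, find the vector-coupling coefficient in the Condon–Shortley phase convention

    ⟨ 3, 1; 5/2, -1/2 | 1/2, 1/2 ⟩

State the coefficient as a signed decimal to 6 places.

+√(4/21) ≈ +0.436436

triangle: 5!×1!×0!/7! = 120/5040
(j±m)!: 4!×2!×2!×3!×1!×0! = 576
prefactor² = (2J+1)×Δ×N² = 192/7
  k=2: +1/(2!×3!×0!×0!×1!×0!) = 1/12
Σ = 1/12  ⇒  CG² = 192/7×1/12² = 4/21
CG = +√(4/21) = +0.436436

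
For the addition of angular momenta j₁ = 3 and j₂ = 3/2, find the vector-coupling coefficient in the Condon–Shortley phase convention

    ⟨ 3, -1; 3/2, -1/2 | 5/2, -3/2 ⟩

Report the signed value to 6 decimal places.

√[6·2!4!1!/8! · 2!4!1!2!1!4!] = √(576/35)
  +(−1)^0/∏(0,2,4,1,0,0)! = 1/48  (running 1/48)
  +(−1)^1/∏(1,1,3,0,1,1)! = -1/6  (running -7/48)
⟨..|..⟩ = √(576/35)·(-7/48) = -0.591608

-0.591608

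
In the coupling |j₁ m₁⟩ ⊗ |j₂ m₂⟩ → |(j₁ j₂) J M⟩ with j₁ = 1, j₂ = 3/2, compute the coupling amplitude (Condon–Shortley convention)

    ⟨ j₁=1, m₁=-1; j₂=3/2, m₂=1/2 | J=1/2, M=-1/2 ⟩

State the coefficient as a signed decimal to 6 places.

+√(1/6) ≈ +0.408248

triangle: 2!×0!×1!/4! = 2/24
(j±m)!: 0!×2!×2!×1!×0!×1! = 4
prefactor² = (2J+1)×Δ×N² = 2/3
  k=2: +1/(2!×0!×0!×0!×0!×1!) = 1/2
Σ = 1/2  ⇒  CG² = 2/3×1/2² = 1/6
CG = +√(1/6) = +0.408248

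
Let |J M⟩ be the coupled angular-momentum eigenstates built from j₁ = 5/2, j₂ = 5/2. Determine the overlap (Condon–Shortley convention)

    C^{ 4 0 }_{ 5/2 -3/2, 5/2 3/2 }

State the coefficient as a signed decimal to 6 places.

√[9·1!4!4!/10! · 1!4!4!1!4!4!] = √(82944/175)
  +(−1)^0/∏(0,1,4,4,0,0)! = 1/576  (running 1/576)
  +(−1)^1/∏(1,0,3,3,1,1)! = -1/36  (running -5/192)
⟨..|..⟩ = √(82944/175)·(-5/192) = -0.566947

−√(9/28) = -0.566947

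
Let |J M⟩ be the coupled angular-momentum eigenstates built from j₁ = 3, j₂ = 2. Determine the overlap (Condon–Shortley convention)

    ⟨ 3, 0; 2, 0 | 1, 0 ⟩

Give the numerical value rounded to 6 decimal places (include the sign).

triangle: 4!*2!*0!/7! = 48/5040
(j±m)!: 3!*3!*2!*2!*1!*1! = 144
prefactor² = (2J+1)*Δ*N² = 144/35
  k=2: +1/(2!*2!*1!*0!*1!*0!) = 1/4
Σ = 1/4  ⇒  CG² = 144/35*1/4² = 9/35
CG = +√(9/35) = +0.507093

+0.507093  (= +√(9/35))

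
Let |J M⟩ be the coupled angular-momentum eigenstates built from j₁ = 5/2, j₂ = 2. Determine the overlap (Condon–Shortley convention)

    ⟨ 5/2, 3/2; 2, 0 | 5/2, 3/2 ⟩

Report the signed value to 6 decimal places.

√[6·2!3!2!/8! · 4!1!2!2!4!1!] = √(288/35)
  +(−1)^0/∏(0,2,1,2,2,0)! = 1/8  (running 1/8)
  +(−1)^1/∏(1,1,0,1,3,1)! = -1/6  (running -1/24)
⟨..|..⟩ = √(288/35)·(-1/24) = -0.119523

-0.119523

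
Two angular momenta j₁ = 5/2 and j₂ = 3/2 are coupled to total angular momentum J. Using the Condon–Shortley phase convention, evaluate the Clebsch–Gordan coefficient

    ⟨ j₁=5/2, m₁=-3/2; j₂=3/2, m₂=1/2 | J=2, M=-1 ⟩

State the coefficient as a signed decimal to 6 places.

+0.154303  (= +√(1/42))

triangle: 2!·3!·1!/7! = 12/5040
(j±m)!: 1!·4!·2!·1!·1!·3! = 288
prefactor² = (2J+1)·Δ·N² = 24/7
  k=1: −1/(1!·1!·3!·1!·0!·0!) = -1/6
  k=2: +1/(2!·0!·2!·0!·1!·1!) = 1/4
Σ = 1/12  ⇒  CG² = 24/7·1/12² = 1/42
CG = +√(1/42) = +0.154303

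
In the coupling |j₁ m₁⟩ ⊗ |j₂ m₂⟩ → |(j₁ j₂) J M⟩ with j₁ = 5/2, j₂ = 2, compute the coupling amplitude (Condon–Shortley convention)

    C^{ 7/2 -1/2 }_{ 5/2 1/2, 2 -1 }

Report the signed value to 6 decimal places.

+0.557773

j₁+j₂−J=1  J+j₁−j₂=4  J−j₁+j₂=3  j₁+j₂+J+1=9
(j₁±m₁, j₂±m₂, J±M) = (3,2,1,3,3,4)
P² = 1152/35
sum k=0..1:
  [0] +1/8 = 1/8
  [1] −1/36 = -1/36
S = 7/72
C² = P²·S² = 14/45 ; C = +0.557773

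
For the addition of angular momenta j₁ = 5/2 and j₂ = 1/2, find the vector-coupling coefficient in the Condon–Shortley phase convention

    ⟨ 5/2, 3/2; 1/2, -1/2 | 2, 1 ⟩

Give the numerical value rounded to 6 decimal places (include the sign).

j₁+j₂−J=1  J+j₁−j₂=4  J−j₁+j₂=0  j₁+j₂+J+1=6
(j₁±m₁, j₂±m₂, J±M) = (4,1,0,1,3,1)
P² = 24
sum k=0..0:
  [0] +1/6 = 1/6
S = 1/6
C² = P²·S² = 2/3 ; C = +0.816497

+√(2/3) = +0.816497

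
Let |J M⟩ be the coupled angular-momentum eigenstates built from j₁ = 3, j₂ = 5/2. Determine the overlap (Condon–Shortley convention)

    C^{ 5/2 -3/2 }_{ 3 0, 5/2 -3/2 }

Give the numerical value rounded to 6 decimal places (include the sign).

triangle: 3!·3!·2!/9! = 72/362880
(j±m)!: 3!·3!·1!·4!·1!·4! = 20736
prefactor² = (2J+1)·Δ·N² = 864/35
  k=0: +1/(0!·3!·3!·1!·0!·1!) = 1/36
  k=1: −1/(1!·2!·2!·0!·1!·2!) = -1/8
Σ = -7/72  ⇒  CG² = 864/35·(-7/72)² = 7/30
CG = −√(7/30) = -0.483046

-0.483046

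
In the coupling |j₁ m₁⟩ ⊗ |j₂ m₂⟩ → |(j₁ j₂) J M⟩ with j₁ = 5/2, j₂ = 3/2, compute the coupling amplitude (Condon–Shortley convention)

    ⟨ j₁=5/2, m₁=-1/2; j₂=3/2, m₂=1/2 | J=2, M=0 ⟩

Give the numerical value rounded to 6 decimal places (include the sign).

triangle: 2!×3!×1!/7! = 12/5040
(j±m)!: 2!×3!×2!×1!×2!×2! = 96
prefactor² = (2J+1)×Δ×N² = 8/7
  k=1: −1/(1!×1!×2!×1!×1!×0!) = -1/2
  k=2: +1/(2!×0!×1!×0!×2!×1!) = 1/4
Σ = -1/4  ⇒  CG² = 8/7×(-1/4)² = 1/14
CG = −√(1/14) = -0.267261

-0.267261  (= −√(1/14))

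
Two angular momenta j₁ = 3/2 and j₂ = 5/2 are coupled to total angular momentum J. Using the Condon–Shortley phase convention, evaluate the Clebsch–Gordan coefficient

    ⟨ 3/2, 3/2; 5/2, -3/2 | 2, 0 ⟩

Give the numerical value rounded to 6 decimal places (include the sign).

+0.654654

triangle: 2!*1!*3!/7! = 12/5040
(j±m)!: 3!*0!*1!*4!*2!*2! = 576
prefactor² = (2J+1)*Δ*N² = 48/7
  k=0: +1/(0!*2!*0!*1!*1!*2!) = 1/4
Σ = 1/4  ⇒  CG² = 48/7*1/4² = 3/7
CG = +√(3/7) = +0.654654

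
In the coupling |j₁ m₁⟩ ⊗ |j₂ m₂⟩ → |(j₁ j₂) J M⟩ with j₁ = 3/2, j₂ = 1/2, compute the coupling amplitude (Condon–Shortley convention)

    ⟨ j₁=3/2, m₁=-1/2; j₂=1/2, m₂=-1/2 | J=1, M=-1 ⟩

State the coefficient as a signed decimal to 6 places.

triangle: 1!*2!*0!/4! = 2/24
(j±m)!: 1!*2!*0!*1!*0!*2! = 4
prefactor² = (2J+1)*Δ*N² = 1
  k=0: +1/(0!*1!*2!*0!*0!*0!) = 1/2
Σ = 1/2  ⇒  CG² = 1*1/2² = 1/4
CG = +√(1/4) = +0.500000

+√(1/4) = +0.500000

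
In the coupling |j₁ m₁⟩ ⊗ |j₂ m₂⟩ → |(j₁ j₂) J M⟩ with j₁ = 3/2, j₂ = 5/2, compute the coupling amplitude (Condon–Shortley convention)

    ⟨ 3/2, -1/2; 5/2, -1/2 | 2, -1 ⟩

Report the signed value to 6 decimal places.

√[5·2!1!3!/7! · 1!2!2!3!1!3!] = √(12/7)
  +(−1)^1/∏(1,1,1,1,0,2)! = -1/2  (running -1/2)
  +(−1)^2/∏(2,0,0,0,1,3)! = 1/12  (running -5/12)
⟨..|..⟩ = √(12/7)·(-5/12) = -0.545545

−√(25/84) = -0.545545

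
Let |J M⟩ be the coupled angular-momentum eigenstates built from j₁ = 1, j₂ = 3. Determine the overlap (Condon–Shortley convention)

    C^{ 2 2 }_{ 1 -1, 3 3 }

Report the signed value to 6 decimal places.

triangle: 2!×0!×4!/7! = 48/5040
(j±m)!: 0!×2!×6!×0!×4!×0! = 34560
prefactor² = (2J+1)×Δ×N² = 11520/7
  k=2: +1/(2!×0!×0!×4!×0!×0!) = 1/48
Σ = 1/48  ⇒  CG² = 11520/7×1/48² = 5/7
CG = +√(5/7) = +0.845154

+√(5/7) ≈ +0.845154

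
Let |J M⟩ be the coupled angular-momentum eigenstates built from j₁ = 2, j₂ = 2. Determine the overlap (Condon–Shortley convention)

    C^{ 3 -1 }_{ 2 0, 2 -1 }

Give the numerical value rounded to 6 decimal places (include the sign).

triangle: 1!×3!×3!/8! = 36/40320
(j±m)!: 2!×2!×1!×3!×2!×4! = 1152
prefactor² = (2J+1)×Δ×N² = 36/5
  k=0: +1/(0!×1!×2!×1!×1!×2!) = 1/4
  k=1: −1/(1!×0!×1!×0!×2!×3!) = -1/12
Σ = 1/6  ⇒  CG² = 36/5×1/6² = 1/5
CG = +√(1/5) = +0.447214

+0.447214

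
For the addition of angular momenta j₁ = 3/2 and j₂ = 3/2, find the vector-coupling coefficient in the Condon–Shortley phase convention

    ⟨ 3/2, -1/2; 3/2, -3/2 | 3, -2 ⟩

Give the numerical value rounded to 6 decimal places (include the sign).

+√(1/2) = +0.707107

triangle: 0!×3!×3!/7! = 36/5040
(j±m)!: 1!×2!×0!×3!×1!×5! = 1440
prefactor² = (2J+1)×Δ×N² = 72
  k=0: +1/(0!×0!×2!×0!×1!×3!) = 1/12
Σ = 1/12  ⇒  CG² = 72×1/12² = 1/2
CG = +√(1/2) = +0.707107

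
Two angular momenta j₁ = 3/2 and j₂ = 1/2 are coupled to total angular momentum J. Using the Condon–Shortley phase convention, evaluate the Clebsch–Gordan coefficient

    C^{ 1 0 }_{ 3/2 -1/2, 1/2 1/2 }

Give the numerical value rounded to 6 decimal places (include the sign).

triangle: 1!×2!×0!/4! = 2/24
(j±m)!: 1!×2!×1!×0!×1!×1! = 2
prefactor² = (2J+1)×Δ×N² = 1/2
  k=1: −1/(1!×0!×1!×0!×1!×0!) = -1
Σ = -1  ⇒  CG² = 1/2×(-1)² = 1/2
CG = −√(1/2) = -0.707107

-0.707107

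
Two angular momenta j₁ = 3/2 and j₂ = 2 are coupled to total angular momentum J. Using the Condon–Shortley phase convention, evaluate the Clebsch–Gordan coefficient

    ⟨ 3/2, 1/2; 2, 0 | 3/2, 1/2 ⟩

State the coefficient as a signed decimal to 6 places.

j₁+j₂−J=2  J+j₁−j₂=1  J−j₁+j₂=2  j₁+j₂+J+1=6
(j₁±m₁, j₂±m₂, J±M) = (2,1,2,2,2,1)
P² = 16/45
sum k=0..1:
  [0] +1/4 = 1/4
  [1] −1/1 = -1
S = -3/4
C² = P²·S² = 1/5 ; C = -0.447214

−√(1/5) = -0.447214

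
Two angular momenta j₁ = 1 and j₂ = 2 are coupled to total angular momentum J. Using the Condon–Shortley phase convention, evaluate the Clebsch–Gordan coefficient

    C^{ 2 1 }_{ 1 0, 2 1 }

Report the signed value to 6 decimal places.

-0.408248  (= −√(1/6))

triangle: 1!·1!·3!/6! = 6/720
(j±m)!: 1!·1!·3!·1!·3!·1! = 36
prefactor² = (2J+1)·Δ·N² = 3/2
  k=0: +1/(0!·1!·1!·3!·0!·0!) = 1/6
  k=1: −1/(1!·0!·0!·2!·1!·1!) = -1/2
Σ = -1/3  ⇒  CG² = 3/2·(-1/3)² = 1/6
CG = −√(1/6) = -0.408248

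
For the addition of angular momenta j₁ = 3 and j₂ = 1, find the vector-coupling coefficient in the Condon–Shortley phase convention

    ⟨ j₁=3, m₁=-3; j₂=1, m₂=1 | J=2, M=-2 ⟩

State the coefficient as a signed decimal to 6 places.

+√(5/7) = +0.845154

√[5·2!4!0!/7! · 0!6!2!0!0!4!] = √(11520/7)
  +(−1)^2/∏(2,0,4,0,0,0)! = 1/48  (running 1/48)
⟨..|..⟩ = √(11520/7)·(1/48) = +0.845154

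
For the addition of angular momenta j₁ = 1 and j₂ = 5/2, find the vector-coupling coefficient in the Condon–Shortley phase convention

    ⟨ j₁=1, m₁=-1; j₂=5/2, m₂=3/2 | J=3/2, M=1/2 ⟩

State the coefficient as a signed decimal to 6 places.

+√(2/5) = +0.632456

√[4·2!0!3!/6! · 0!2!4!1!2!1!] = √(32/5)
  +(−1)^2/∏(2,0,0,2,0,1)! = 1/4  (running 1/4)
⟨..|..⟩ = √(32/5)·(1/4) = +0.632456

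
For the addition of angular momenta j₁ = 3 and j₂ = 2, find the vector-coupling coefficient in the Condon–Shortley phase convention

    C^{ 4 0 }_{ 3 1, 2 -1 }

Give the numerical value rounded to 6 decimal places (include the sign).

+√(5/14) ≈ +0.597614

triangle: 1!*5!*3!/10! = 720/3628800
(j±m)!: 4!*2!*1!*3!*4!*4! = 165888
prefactor² = (2J+1)*Δ*N² = 10368/35
  k=0: +1/(0!*1!*2!*1!*3!*2!) = 1/24
  k=1: −1/(1!*0!*1!*0!*4!*3!) = -1/144
Σ = 5/144  ⇒  CG² = 10368/35*5/144² = 5/14
CG = +√(5/14) = +0.597614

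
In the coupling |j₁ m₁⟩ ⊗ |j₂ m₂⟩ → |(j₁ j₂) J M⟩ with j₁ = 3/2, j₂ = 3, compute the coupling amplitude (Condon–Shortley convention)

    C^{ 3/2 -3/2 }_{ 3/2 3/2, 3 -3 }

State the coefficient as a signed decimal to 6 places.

+√(4/7) = +0.755929

√[4·3!0!3!/7! · 3!0!0!6!0!3!] = √(5184/7)
  +(−1)^0/∏(0,3,0,0,0,3)! = 1/36  (running 1/36)
⟨..|..⟩ = √(5184/7)·(1/36) = +0.755929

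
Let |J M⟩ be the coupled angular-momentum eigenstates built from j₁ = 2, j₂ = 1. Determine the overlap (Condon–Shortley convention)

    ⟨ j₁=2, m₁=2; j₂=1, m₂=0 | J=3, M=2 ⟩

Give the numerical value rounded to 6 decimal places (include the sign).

j₁+j₂−J=0  J+j₁−j₂=4  J−j₁+j₂=2  j₁+j₂+J+1=7
(j₁±m₁, j₂±m₂, J±M) = (4,0,1,1,5,1)
P² = 192
sum k=0..0:
  [0] +1/24 = 1/24
S = 1/24
C² = P²·S² = 1/3 ; C = +0.577350

+√(1/3) = +0.577350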